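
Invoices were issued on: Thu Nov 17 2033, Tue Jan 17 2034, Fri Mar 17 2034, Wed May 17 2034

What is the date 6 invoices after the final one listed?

Thu May 17 2035

Gaps: 61, 59, 61 days — not constant. Every event is on the 17th of the month.
Pattern: the 17th of every 2 months.
Next: July 2034 → Mon Jul 17 2034.
September 2034: Sun Sep 17 2034.
Next: November 2034 → Fri Nov 17 2034.
January 2035: Wed Jan 17 2035.
Next: March 2035 → Sat Mar 17 2035.
Next: May 2035 → Thu May 17 2035.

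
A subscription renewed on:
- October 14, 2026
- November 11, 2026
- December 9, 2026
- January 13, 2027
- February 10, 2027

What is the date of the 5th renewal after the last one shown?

July 14, 2027

All dates are Wednesdays, 28, 28, 35, 28 days apart.
Specifically, the 2nd Wednesday of each month.
March 2027 — 2nd Wednesday is March 10, 2027.
2nd Wednesday of April 2027: April 14, 2027.
2nd Wednesday of May 2027: May 12, 2027.
2nd Wednesday of June 2027: June 9, 2027.
2nd Wednesday of July 2027: July 14, 2027.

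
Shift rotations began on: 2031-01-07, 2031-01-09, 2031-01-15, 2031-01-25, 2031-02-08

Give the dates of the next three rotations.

The spacing grows by 4 each time: 2, 6, 10, 14 days.
Next gap: 18 days. 2031-02-08 + 18 days = 2031-02-26.
Next gap: 22 days. 2031-02-26 + 22 days = 2031-03-20.
Next gap: 26 days. 2031-03-20 + 26 days = 2031-04-15.

2031-02-26, 2031-03-20, 2031-04-15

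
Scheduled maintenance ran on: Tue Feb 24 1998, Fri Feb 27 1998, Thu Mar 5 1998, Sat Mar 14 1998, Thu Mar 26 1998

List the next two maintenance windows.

Gaps: 3, 6, 9, 12 days — each gap is 3 larger than the previous one.
Next gap: 15 days. Thu Mar 26 1998 + 15 days = Fri Apr 10 1998.
Next gap: 18 days. Fri Apr 10 1998 + 18 days = Tue Apr 28 1998.

Fri Apr 10 1998, Tue Apr 28 1998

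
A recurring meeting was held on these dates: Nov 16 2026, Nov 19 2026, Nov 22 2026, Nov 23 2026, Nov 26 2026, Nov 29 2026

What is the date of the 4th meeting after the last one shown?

Dec 7 2026

Gaps: 3, 3, 1, 3, 3 days — not constant, but cyclic with period 3.
The events fall on every Monday, Thursday and Sunday.
The following Monday is Nov 30 2026.
Next Thursday: Dec 3 2026.
Next Sunday: Dec 6 2026.
Next Monday: Dec 7 2026.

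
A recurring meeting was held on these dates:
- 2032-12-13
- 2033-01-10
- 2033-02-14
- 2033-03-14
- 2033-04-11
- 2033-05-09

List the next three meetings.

All dates are Mondays, 28, 35, 28, 28, 28 days apart.
Specifically, the 2nd Monday of each month.
June 2033 — 2nd Monday is 2033-06-13.
July 2033 — 2nd Monday is 2033-07-11.
2nd Monday of August 2033: 2033-08-08.

2033-06-13, 2033-07-11, 2033-08-08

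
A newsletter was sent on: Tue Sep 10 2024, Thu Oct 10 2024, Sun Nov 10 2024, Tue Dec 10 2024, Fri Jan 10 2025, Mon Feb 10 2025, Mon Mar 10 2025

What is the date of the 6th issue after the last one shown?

Each date is the 10th; the gaps (30, 31, 30, 31, 31, 28) track the month lengths.
The rule is the 10th of each month.
Next: April 2025 → Thu Apr 10 2025.
Next: May 2025 → Sat May 10 2025.
June 2025: Tue Jun 10 2025.
July 2025: Thu Jul 10 2025.
August 2025: Sun Aug 10 2025.
September 2025: Wed Sep 10 2025.

Wed Sep 10 2025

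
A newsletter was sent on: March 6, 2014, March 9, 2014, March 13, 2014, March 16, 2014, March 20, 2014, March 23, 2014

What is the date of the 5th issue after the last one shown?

April 10, 2014

Gaps: 3, 4, 3, 4, 3 days — not constant, but cyclic with period 2.
The events fall on every Thursday and Sunday.
Next Thursday: March 27, 2014.
The following Sunday is March 30, 2014.
Next Thursday: April 3, 2014.
Next Sunday: April 6, 2014.
Next Thursday: April 10, 2014.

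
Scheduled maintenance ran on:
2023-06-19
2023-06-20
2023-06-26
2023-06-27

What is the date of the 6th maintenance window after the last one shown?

2023-07-18

Every event lands on a Monday or Tuesday (gaps cycle 1, 6, 1).
So the schedule is: every Monday and Tuesday.
The following Monday is 2023-07-03.
Next Tuesday: 2023-07-04.
The following Monday is 2023-07-10.
The following Tuesday is 2023-07-11.
The following Monday is 2023-07-17.
Next Tuesday: 2023-07-18.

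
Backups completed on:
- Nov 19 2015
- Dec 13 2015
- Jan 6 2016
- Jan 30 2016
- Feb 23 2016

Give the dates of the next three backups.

The spacing is 24, 24, 24, 24 days — always 24 days.
Feb 23 2016 + 24 days = Mar 18 2016.
Mar 18 2016 + 24 days = Apr 11 2016.
Apr 11 2016 + 24 days = May 5 2016.

Mar 18 2016, Apr 11 2016, May 5 2016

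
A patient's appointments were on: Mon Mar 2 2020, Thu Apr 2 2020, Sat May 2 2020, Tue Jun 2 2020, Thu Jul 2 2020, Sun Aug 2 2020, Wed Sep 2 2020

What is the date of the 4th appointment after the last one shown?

Each date is the 2nd; the gaps (31, 30, 31, 30, 31, 31) track the month lengths.
The rule is the 2nd of each month.
October 2020: Fri Oct 2 2020.
November 2020: Mon Nov 2 2020.
December 2020: Wed Dec 2 2020.
January 2021: Sat Jan 2 2021.

Sat Jan 2 2021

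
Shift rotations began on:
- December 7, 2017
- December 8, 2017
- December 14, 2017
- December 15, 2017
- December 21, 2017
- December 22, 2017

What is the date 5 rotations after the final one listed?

Every event lands on a Thursday or Friday (gaps cycle 1, 6, 1, 6, 1).
So the schedule is: every Thursday and Friday.
The following Thursday is December 28, 2017.
Next Friday: December 29, 2017.
The following Thursday is January 4, 2018.
Next Friday: January 5, 2018.
Next Thursday: January 11, 2018.

January 11, 2018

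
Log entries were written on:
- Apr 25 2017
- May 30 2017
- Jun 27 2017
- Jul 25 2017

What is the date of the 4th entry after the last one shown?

These are Tuesdays with 35, 28, 28-day gaps.
Each is the final Tuesday of its month — May 30 2017 is past the 28th, so '4th Tuesday' doesn't fit.
August 2017 ends with Tuesday Aug 29 2017.
September 2017 ends with Tuesday Sep 26 2017.
October 2017 ends with Tuesday Oct 31 2017.
Last Tuesday of November 2017: Nov 28 2017.

Nov 28 2017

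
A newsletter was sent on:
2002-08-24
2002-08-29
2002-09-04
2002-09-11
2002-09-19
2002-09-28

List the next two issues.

2002-10-08, 2002-10-19

Gaps: 5, 6, 7, 8, 9 days — each gap is 1 larger than the previous one.
Next gap: 10 days. 2002-09-28 + 10 days = 2002-10-08.
Next gap: 11 days. 2002-10-08 + 11 days = 2002-10-19.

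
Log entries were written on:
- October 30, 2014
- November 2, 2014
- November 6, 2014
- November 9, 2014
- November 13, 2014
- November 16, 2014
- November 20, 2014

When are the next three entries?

November 23, 2014; November 27, 2014; November 30, 2014

Gaps: 3, 4, 3, 4, 3, 4 days — not constant, but cyclic with period 2.
The events fall on every Thursday and Sunday.
The following Sunday is November 23, 2014.
The following Thursday is November 27, 2014.
Next Sunday: November 30, 2014.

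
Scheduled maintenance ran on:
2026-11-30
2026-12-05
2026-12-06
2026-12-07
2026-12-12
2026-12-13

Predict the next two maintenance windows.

2026-12-14, 2026-12-19

Every event lands on a Monday or Saturday or Sunday (gaps cycle 5, 1, 1, 5, 1).
So the schedule is: every Monday, Saturday and Sunday.
The following Monday is 2026-12-14.
Next Saturday: 2026-12-19.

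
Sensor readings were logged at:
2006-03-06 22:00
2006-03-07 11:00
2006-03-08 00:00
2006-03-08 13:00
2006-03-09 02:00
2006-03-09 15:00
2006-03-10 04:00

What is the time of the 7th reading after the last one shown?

2006-03-13 23:00

Gaps: 13, 13, 13, 13, 13, 13 hours — each event is 13 hours after the previous one.
2006-03-10 04:00 + 13 h = 2006-03-10 17:00.
2006-03-10 17:00 + 13 h = 2006-03-11 06:00.
2006-03-11 06:00 + 13 h = 2006-03-11 19:00.
2006-03-11 19:00 + 13 h = 2006-03-12 08:00.
2006-03-12 08:00 + 13 h = 2006-03-12 21:00.
2006-03-12 21:00 + 13 h = 2006-03-13 10:00.
2006-03-13 10:00 + 13 h = 2006-03-13 23:00.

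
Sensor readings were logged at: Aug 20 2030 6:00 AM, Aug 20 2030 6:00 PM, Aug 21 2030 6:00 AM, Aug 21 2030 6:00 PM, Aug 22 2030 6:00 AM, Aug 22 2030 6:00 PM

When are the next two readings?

Spacing: 12, 12, 12, 12, 12 h — constant 12 h.
Aug 22 2030 6:00 PM + 12 h = Aug 23 2030 6:00 AM.
Aug 23 2030 6:00 AM + 12 h = Aug 23 2030 6:00 PM.

Aug 23 2030 6:00 AM, Aug 23 2030 6:00 PM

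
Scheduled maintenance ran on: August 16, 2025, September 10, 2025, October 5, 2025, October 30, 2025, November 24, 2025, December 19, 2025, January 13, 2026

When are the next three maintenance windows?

Every event comes 25 days after the last (25, 25, 25, 25, 25, 25).
January 13, 2026 + 25 days = February 7, 2026.
February 7, 2026 + 25 days = March 4, 2026.
March 4, 2026 + 25 days = March 29, 2026.

February 7, 2026; March 4, 2026; March 29, 2026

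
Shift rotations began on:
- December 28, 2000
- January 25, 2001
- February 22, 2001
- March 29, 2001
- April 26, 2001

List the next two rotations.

May 31, 2001; June 28, 2001

All Thursdays; the gaps (28, 28, 35, 28) vary with month length.
This is the last Thursday of each month.
Last Thursday of May 2001: May 31, 2001.
June 2001 ends with Thursday June 28, 2001.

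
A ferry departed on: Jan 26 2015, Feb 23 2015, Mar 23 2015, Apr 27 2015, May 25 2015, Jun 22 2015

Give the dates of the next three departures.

Gaps: 28, 28, 35, 28, 28 days — a mix of 28 and 35. Every date is a Monday.
Each is the 4th Monday of its month.
4th Monday of July 2015: Jul 27 2015.
4th Monday of August 2015: Aug 24 2015.
September 2015 — 4th Monday is Sep 28 2015.

Jul 27 2015, Aug 24 2015, Sep 28 2015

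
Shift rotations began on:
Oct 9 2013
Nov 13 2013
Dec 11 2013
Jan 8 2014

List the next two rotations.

All dates are Wednesdays, 35, 28, 28 days apart.
Specifically, the 2nd Wednesday of each month.
February 2014 — 2nd Wednesday is Feb 12 2014.
March 2014 — 2nd Wednesday is Mar 12 2014.

Feb 12 2014, Mar 12 2014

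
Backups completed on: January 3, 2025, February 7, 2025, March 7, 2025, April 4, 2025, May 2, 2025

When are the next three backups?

These are Fridays at 28- or 35-day spacing (35, 28, 28, 28).
The pattern: 1st Friday of the month.
June 2025 — 1st Friday is June 6, 2025.
1st Friday of July 2025: July 4, 2025.
August 2025 — 1st Friday is August 1, 2025.

June 6, 2025; July 4, 2025; August 1, 2025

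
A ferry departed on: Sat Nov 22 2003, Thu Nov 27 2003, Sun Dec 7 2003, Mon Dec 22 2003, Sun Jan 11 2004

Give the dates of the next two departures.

Gaps: 5, 10, 15, 20 days — each gap is 5 larger than the previous one.
Next gap: 25 days. Sun Jan 11 2004 + 25 days = Thu Feb 5 2004.
Next gap: 30 days. Thu Feb 5 2004 + 30 days = Sat Mar 6 2004.

Thu Feb 5 2004, Sat Mar 6 2004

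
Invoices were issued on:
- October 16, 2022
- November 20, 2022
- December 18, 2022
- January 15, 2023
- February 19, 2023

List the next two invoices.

Gaps: 35, 28, 28, 35 days — a mix of 28 and 35. Every date is a Sunday.
Each is the 3rd Sunday of its month.
March 2023 — 3rd Sunday is March 19, 2023.
April 2023 — 3rd Sunday is April 16, 2023.

March 19, 2023; April 16, 2023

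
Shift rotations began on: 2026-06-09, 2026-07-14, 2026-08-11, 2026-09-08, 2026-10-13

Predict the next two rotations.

2026-11-10, 2026-12-08

All dates are Tuesdays, 35, 28, 28, 35 days apart.
Specifically, the 2nd Tuesday of each month.
2nd Tuesday of November 2026: 2026-11-10.
2nd Tuesday of December 2026: 2026-12-08.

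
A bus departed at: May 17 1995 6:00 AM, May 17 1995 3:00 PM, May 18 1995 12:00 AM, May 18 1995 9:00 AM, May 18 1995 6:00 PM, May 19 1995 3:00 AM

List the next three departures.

May 19 1995 12:00 PM, May 19 1995 9:00 PM, May 20 1995 6:00 AM

Spacing: 9, 9, 9, 9, 9 h — constant 9 h.
May 19 1995 3:00 AM + 9 h = May 19 1995 12:00 PM.
May 19 1995 12:00 PM + 9 h = May 19 1995 9:00 PM.
May 19 1995 9:00 PM + 9 h = May 20 1995 6:00 AM.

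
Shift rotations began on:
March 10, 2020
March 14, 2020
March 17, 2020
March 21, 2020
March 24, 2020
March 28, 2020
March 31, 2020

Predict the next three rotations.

Every event lands on a Tuesday or Saturday (gaps cycle 4, 3, 4, 3, 4, 3).
So the schedule is: every Tuesday and Saturday.
Next Saturday: April 4, 2020.
The following Tuesday is April 7, 2020.
Next Saturday: April 11, 2020.

April 4, 2020; April 7, 2020; April 11, 2020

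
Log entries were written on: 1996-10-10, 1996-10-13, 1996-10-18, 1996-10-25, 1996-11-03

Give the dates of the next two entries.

1996-11-14, 1996-11-27

Intervals are 3, 5, 7, 9 days — an arithmetic progression with common difference 2.
Next gap: 11 days. 1996-11-03 + 11 days = 1996-11-14.
Next gap: 13 days. 1996-11-14 + 13 days = 1996-11-27.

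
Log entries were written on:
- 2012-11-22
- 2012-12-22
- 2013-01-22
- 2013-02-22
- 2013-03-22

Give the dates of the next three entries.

2013-04-22, 2013-05-22, 2013-06-22

The day-of-month is always 22 (30, 31, 31, 28 days between events).
So this recurs on the 22nd of each month.
Next: April 2013 → 2013-04-22.
May 2013: 2013-05-22.
June 2013: 2013-06-22.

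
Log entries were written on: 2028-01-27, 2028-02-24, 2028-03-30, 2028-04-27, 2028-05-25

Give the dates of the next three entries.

All Thursdays; the gaps (28, 35, 28, 28) vary with month length.
This is the last Thursday of each month.
June 2028 ends with Thursday 2028-06-29.
July 2028 ends with Thursday 2028-07-27.
August 2028 ends with Thursday 2028-08-31.

2028-06-29, 2028-07-27, 2028-08-31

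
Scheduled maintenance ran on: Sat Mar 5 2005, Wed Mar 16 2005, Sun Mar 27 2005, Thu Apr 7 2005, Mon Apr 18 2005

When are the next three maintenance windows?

Fri Apr 29 2005, Tue May 10 2005, Sat May 21 2005

Every event comes 11 days after the last (11, 11, 11, 11).
Mon Apr 18 2005 + 11 days = Fri Apr 29 2005.
Fri Apr 29 2005 + 11 days = Tue May 10 2005.
Tue May 10 2005 + 11 days = Sat May 21 2005.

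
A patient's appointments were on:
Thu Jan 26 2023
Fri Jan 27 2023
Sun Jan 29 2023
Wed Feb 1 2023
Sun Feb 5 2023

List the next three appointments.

Fri Feb 10 2023, Thu Feb 16 2023, Thu Feb 23 2023

The spacing grows by 1 each time: 1, 2, 3, 4 days.
Next gap: 5 days. Sun Feb 5 2023 + 5 days = Fri Feb 10 2023.
Next gap: 6 days. Fri Feb 10 2023 + 6 days = Thu Feb 16 2023.
Next gap: 7 days. Thu Feb 16 2023 + 7 days = Thu Feb 23 2023.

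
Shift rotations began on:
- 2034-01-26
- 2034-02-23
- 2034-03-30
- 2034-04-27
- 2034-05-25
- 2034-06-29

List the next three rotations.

These are Thursdays with 28, 35, 28, 28, 35-day gaps.
Each is the final Thursday of its month — 2034-03-30 is past the 28th, so '4th Thursday' doesn't fit.
July 2034 ends with Thursday 2034-07-27.
August 2034 ends with Thursday 2034-08-31.
Last Thursday of September 2034: 2034-09-28.

2034-07-27, 2034-08-31, 2034-09-28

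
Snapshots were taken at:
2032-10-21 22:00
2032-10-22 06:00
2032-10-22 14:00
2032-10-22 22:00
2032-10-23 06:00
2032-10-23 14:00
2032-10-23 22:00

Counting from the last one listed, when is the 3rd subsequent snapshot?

Spacing: 8, 8, 8, 8, 8, 8 h — constant 8 h.
2032-10-23 22:00 + 8 h = 2032-10-24 06:00.
2032-10-24 06:00 + 8 h = 2032-10-24 14:00.
2032-10-24 14:00 + 8 h = 2032-10-24 22:00.

2032-10-24 22:00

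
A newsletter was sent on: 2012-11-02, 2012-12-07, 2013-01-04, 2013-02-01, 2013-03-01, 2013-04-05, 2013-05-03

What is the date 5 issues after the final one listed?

All dates are Fridays, 35, 28, 28, 28, 35, 28 days apart.
Specifically, the 1st Friday of each month.
1st Friday of June 2013: 2013-06-07.
1st Friday of July 2013: 2013-07-05.
1st Friday of August 2013: 2013-08-02.
September 2013 — 1st Friday is 2013-09-06.
1st Friday of October 2013: 2013-10-04.

2013-10-04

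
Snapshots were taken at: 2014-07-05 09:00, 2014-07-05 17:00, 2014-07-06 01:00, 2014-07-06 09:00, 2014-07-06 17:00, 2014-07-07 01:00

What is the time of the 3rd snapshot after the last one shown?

Spacing: 8, 8, 8, 8, 8 h — constant 8 h.
2014-07-07 01:00 + 8 h = 2014-07-07 09:00.
2014-07-07 09:00 + 8 h = 2014-07-07 17:00.
2014-07-07 17:00 + 8 h = 2014-07-08 01:00.

2014-07-08 01:00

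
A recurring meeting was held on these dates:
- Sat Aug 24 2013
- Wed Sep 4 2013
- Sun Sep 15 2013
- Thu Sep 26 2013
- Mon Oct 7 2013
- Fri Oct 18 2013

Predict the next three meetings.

The spacing is 11, 11, 11, 11, 11 days — always 11 days.
Fri Oct 18 2013 + 11 days = Tue Oct 29 2013.
Tue Oct 29 2013 + 11 days = Sat Nov 9 2013.
Sat Nov 9 2013 + 11 days = Wed Nov 20 2013.

Tue Oct 29 2013, Sat Nov 9 2013, Wed Nov 20 2013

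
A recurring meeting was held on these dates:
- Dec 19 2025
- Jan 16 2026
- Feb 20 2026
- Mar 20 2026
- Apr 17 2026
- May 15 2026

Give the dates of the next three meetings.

Jun 19 2026, Jul 17 2026, Aug 21 2026

Gaps: 28, 35, 28, 28, 28 days — a mix of 28 and 35. Every date is a Friday.
Each is the 3rd Friday of its month.
3rd Friday of June 2026: Jun 19 2026.
3rd Friday of July 2026: Jul 17 2026.
3rd Friday of August 2026: Aug 21 2026.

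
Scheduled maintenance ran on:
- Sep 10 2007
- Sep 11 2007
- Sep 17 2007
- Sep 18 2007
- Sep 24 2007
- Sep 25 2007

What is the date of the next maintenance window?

Every event lands on a Monday or Tuesday (gaps cycle 1, 6, 1, 6, 1).
So the schedule is: every Monday and Tuesday.
Next Monday: Oct 1 2007.

Oct 1 2007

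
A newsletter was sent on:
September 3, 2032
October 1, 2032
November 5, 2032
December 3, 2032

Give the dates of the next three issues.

Gaps: 28, 35, 28 days — a mix of 28 and 35. Every date is a Friday.
Each is the 1st Friday of its month.
1st Friday of January 2033: January 7, 2033.
1st Friday of February 2033: February 4, 2033.
March 2033 — 1st Friday is March 4, 2033.

January 7, 2033; February 4, 2033; March 4, 2033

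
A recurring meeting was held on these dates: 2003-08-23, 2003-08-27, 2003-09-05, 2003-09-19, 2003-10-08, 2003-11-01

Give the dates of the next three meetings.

2003-11-30, 2004-01-03, 2004-02-11

Intervals are 4, 9, 14, 19, 24 days — an arithmetic progression with common difference 5.
Next gap: 29 days. 2003-11-01 + 29 days = 2003-11-30.
Next gap: 34 days. 2003-11-30 + 34 days = 2004-01-03.
Next gap: 39 days. 2004-01-03 + 39 days = 2004-02-11.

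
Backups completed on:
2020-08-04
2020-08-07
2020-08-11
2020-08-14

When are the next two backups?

The gap pattern 3, 4, 3 repeats every 2 events.
These are the Tuesdays and Fridays of each week.
The following Tuesday is 2020-08-18.
The following Friday is 2020-08-21.

2020-08-18, 2020-08-21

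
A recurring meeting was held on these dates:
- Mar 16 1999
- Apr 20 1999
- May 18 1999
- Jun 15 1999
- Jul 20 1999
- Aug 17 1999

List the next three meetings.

Sep 21 1999, Oct 19 1999, Nov 16 1999

All dates are Tuesdays, 35, 28, 28, 35, 28 days apart.
Specifically, the 3rd Tuesday of each month.
3rd Tuesday of September 1999: Sep 21 1999.
October 1999 — 3rd Tuesday is Oct 19 1999.
3rd Tuesday of November 1999: Nov 16 1999.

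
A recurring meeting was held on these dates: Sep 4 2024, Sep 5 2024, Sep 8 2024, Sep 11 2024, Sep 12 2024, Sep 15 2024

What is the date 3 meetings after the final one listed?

Sep 22 2024

Gaps: 1, 3, 3, 1, 3 days — not constant, but cyclic with period 3.
The events fall on every Wednesday, Thursday and Sunday.
The following Wednesday is Sep 18 2024.
The following Thursday is Sep 19 2024.
The following Sunday is Sep 22 2024.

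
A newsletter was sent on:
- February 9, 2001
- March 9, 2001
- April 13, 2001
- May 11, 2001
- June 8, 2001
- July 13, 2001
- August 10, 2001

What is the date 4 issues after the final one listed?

These are Fridays at 28- or 35-day spacing (28, 35, 28, 28, 35, 28).
The pattern: 2nd Friday of the month.
September 2001 — 2nd Friday is September 14, 2001.
October 2001 — 2nd Friday is October 12, 2001.
2nd Friday of November 2001: November 9, 2001.
2nd Friday of December 2001: December 14, 2001.

December 14, 2001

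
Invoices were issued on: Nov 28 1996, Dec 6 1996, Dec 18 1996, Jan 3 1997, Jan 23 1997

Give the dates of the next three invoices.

Feb 16 1997, Mar 16 1997, Apr 17 1997

Intervals are 8, 12, 16, 20 days — an arithmetic progression with common difference 4.
Next gap: 24 days. Jan 23 1997 + 24 days = Feb 16 1997.
Next gap: 28 days. Feb 16 1997 + 28 days = Mar 16 1997.
Next gap: 32 days. Mar 16 1997 + 32 days = Apr 17 1997.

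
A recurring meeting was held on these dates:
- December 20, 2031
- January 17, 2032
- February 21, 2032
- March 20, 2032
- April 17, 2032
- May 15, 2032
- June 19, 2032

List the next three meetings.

July 17, 2032; August 21, 2032; September 18, 2032

Gaps: 28, 35, 28, 28, 28, 35 days — a mix of 28 and 35. Every date is a Saturday.
Each is the 3rd Saturday of its month.
3rd Saturday of July 2032: July 17, 2032.
3rd Saturday of August 2032: August 21, 2032.
September 2032 — 3rd Saturday is September 18, 2032.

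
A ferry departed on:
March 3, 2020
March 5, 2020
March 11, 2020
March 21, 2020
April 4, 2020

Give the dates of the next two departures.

April 22, 2020; May 14, 2020

Intervals are 2, 6, 10, 14 days — an arithmetic progression with common difference 4.
Next gap: 18 days. April 4, 2020 + 18 days = April 22, 2020.
Next gap: 22 days. April 22, 2020 + 22 days = May 14, 2020.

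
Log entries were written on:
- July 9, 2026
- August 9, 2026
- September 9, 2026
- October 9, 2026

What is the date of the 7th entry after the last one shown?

Gaps: 31, 31, 30 days — not constant. Every event is on the 9th of the month.
Pattern: the 9th of each month.
Next: November 2026 → November 9, 2026.
December 2026: December 9, 2026.
Next: January 2027 → January 9, 2027.
February 2027: February 9, 2027.
March 2027: March 9, 2027.
April 2027: April 9, 2027.
Next: May 2027 → May 9, 2027.

May 9, 2027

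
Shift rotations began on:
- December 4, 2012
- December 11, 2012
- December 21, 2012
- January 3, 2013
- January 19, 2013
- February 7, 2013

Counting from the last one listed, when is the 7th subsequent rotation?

September 12, 2013

Intervals are 7, 10, 13, 16, 19 days — an arithmetic progression with common difference 3.
Next gap: 22 days. February 7, 2013 + 22 days = March 1, 2013.
Next gap: 25 days. March 1, 2013 + 25 days = March 26, 2013.
Next gap: 28 days. March 26, 2013 + 28 days = April 23, 2013.
Next gap: 31 days. April 23, 2013 + 31 days = May 24, 2013.
Next gap: 34 days. May 24, 2013 + 34 days = June 27, 2013.
Next gap: 37 days. June 27, 2013 + 37 days = August 3, 2013.
Next gap: 40 days. August 3, 2013 + 40 days = September 12, 2013.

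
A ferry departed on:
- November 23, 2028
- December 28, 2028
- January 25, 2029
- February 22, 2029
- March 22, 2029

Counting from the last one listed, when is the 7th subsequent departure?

October 25, 2029

All dates are Thursdays, 35, 28, 28, 28 days apart.
Specifically, the 4th Thursday of each month.
4th Thursday of April 2029: April 26, 2029.
May 2029 — 4th Thursday is May 24, 2029.
4th Thursday of June 2029: June 28, 2029.
July 2029 — 4th Thursday is July 26, 2029.
4th Thursday of August 2029: August 23, 2029.
September 2029 — 4th Thursday is September 27, 2029.
October 2029 — 4th Thursday is October 25, 2029.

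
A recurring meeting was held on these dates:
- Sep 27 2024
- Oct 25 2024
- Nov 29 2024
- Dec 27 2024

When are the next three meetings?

These are Fridays with 28, 35, 28-day gaps.
Each is the final Friday of its month — Nov 29 2024 is past the 28th, so '4th Friday' doesn't fit.
Last Friday of January 2025: Jan 31 2025.
Last Friday of February 2025: Feb 28 2025.
Last Friday of March 2025: Mar 28 2025.

Jan 31 2025, Feb 28 2025, Mar 28 2025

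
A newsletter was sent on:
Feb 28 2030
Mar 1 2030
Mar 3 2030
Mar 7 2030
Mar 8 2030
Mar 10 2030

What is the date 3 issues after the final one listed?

The gap pattern 1, 2, 4, 1, 2 repeats every 3 events.
These are the Thursdays, Fridays and Sundays of each week.
Next Thursday: Mar 14 2030.
The following Friday is Mar 15 2030.
The following Sunday is Mar 17 2030.

Mar 17 2030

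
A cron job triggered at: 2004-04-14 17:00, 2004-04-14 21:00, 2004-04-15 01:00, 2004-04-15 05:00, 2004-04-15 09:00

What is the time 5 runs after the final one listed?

Spacing: 4, 4, 4, 4 h — constant 4 h.
2004-04-15 09:00 + 4 h = 2004-04-15 13:00.
2004-04-15 13:00 + 4 h = 2004-04-15 17:00.
2004-04-15 17:00 + 4 h = 2004-04-15 21:00.
2004-04-15 21:00 + 4 h = 2004-04-16 01:00.
2004-04-16 01:00 + 4 h = 2004-04-16 05:00.

2004-04-16 05:00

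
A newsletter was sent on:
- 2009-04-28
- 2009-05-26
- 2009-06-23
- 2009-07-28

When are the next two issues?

All dates are Tuesdays, 28, 28, 35 days apart.
Specifically, the 4th Tuesday of each month.
August 2009 — 4th Tuesday is 2009-08-25.
4th Tuesday of September 2009: 2009-09-22.

2009-08-25, 2009-09-22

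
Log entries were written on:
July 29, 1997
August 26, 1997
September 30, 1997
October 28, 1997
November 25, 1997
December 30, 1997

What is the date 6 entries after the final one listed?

All Tuesdays; the gaps (28, 35, 28, 28, 35) vary with month length.
This is the last Tuesday of each month.
January 1998 ends with Tuesday January 27, 1998.
Last Tuesday of February 1998: February 24, 1998.
March 1998 ends with Tuesday March 31, 1998.
April 1998 ends with Tuesday April 28, 1998.
May 1998 ends with Tuesday May 26, 1998.
Last Tuesday of June 1998: June 30, 1998.

June 30, 1998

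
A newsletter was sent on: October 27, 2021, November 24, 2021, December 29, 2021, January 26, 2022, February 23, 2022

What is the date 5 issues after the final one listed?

These are Wednesdays with 28, 35, 28, 28-day gaps.
Each is the final Wednesday of its month — December 29, 2021 is past the 28th, so '4th Wednesday' doesn't fit.
Last Wednesday of March 2022: March 30, 2022.
April 2022 ends with Wednesday April 27, 2022.
May 2022 ends with Wednesday May 25, 2022.
June 2022 ends with Wednesday June 29, 2022.
Last Wednesday of July 2022: July 27, 2022.

July 27, 2022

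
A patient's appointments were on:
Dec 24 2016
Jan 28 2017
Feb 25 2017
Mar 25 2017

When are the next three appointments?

Apr 22 2017, May 27 2017, Jun 24 2017

These are Saturdays at 28- or 35-day spacing (35, 28, 28).
The pattern: 4th Saturday of the month.
April 2017 — 4th Saturday is Apr 22 2017.
May 2017 — 4th Saturday is May 27 2017.
June 2017 — 4th Saturday is Jun 24 2017.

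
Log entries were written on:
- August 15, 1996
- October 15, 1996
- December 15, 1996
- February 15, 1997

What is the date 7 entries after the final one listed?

April 15, 1998

Each date is the 15th; the gaps (61, 61, 62) track the month lengths.
The rule is the 15th of every 2 months.
April 1997: April 15, 1997.
Next: June 1997 → June 15, 1997.
Next: August 1997 → August 15, 1997.
October 1997: October 15, 1997.
Next: December 1997 → December 15, 1997.
Next: February 1998 → February 15, 1998.
Next: April 1998 → April 15, 1998.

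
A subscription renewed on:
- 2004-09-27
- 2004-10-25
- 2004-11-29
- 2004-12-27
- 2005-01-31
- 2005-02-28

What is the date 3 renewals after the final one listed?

Every date is a Monday; gaps 28, 35, 28, 35, 28 days.
Each is the last Monday of its month (at least one falls on the 29th or later, ruling out '4th Monday').
Last Monday of March 2005: 2005-03-28.
April 2005 ends with Monday 2005-04-25.
Last Monday of May 2005: 2005-05-30.

2005-05-30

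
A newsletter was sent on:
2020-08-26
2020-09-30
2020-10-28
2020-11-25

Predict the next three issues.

These are Wednesdays with 35, 28, 28-day gaps.
Each is the final Wednesday of its month — 2020-09-30 is past the 28th, so '4th Wednesday' doesn't fit.
December 2020 ends with Wednesday 2020-12-30.
Last Wednesday of January 2021: 2021-01-27.
Last Wednesday of February 2021: 2021-02-24.

2020-12-30, 2021-01-27, 2021-02-24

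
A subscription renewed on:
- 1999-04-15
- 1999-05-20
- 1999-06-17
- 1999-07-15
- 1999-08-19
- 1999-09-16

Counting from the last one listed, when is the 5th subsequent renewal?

These are Thursdays at 28- or 35-day spacing (35, 28, 28, 35, 28).
The pattern: 3rd Thursday of the month.
3rd Thursday of October 1999: 1999-10-21.
November 1999 — 3rd Thursday is 1999-11-18.
3rd Thursday of December 1999: 1999-12-16.
January 2000 — 3rd Thursday is 2000-01-20.
February 2000 — 3rd Thursday is 2000-02-17.

2000-02-17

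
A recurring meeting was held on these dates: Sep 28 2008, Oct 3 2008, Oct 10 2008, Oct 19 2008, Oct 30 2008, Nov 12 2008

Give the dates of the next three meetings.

Nov 27 2008, Dec 14 2008, Jan 2 2009

Gaps: 5, 7, 9, 11, 13 days — each gap is 2 larger than the previous one.
Next gap: 15 days. Nov 12 2008 + 15 days = Nov 27 2008.
Next gap: 17 days. Nov 27 2008 + 17 days = Dec 14 2008.
Next gap: 19 days. Dec 14 2008 + 19 days = Jan 2 2009.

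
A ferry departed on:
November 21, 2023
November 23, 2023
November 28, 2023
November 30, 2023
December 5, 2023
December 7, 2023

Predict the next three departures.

Gaps: 2, 5, 2, 5, 2 days — not constant, but cyclic with period 2.
The events fall on every Tuesday and Thursday.
The following Tuesday is December 12, 2023.
The following Thursday is December 14, 2023.
The following Tuesday is December 19, 2023.

December 12, 2023; December 14, 2023; December 19, 2023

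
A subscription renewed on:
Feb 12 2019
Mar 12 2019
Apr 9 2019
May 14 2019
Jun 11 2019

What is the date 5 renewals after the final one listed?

Nov 12 2019

Gaps: 28, 28, 35, 28 days — a mix of 28 and 35. Every date is a Tuesday.
Each is the 2nd Tuesday of its month.
July 2019 — 2nd Tuesday is Jul 9 2019.
2nd Tuesday of August 2019: Aug 13 2019.
September 2019 — 2nd Tuesday is Sep 10 2019.
2nd Tuesday of October 2019: Oct 8 2019.
2nd Tuesday of November 2019: Nov 12 2019.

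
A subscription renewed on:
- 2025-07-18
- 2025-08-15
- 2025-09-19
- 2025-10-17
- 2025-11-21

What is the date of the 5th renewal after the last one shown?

Gaps: 28, 35, 28, 35 days — a mix of 28 and 35. Every date is a Friday.
Each is the 3rd Friday of its month.
3rd Friday of December 2025: 2025-12-19.
3rd Friday of January 2026: 2026-01-16.
3rd Friday of February 2026: 2026-02-20.
March 2026 — 3rd Friday is 2026-03-20.
3rd Friday of April 2026: 2026-04-17.

2026-04-17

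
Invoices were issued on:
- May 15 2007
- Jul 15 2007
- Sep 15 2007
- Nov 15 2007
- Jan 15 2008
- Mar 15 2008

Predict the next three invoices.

May 15 2008, Jul 15 2008, Sep 15 2008

Gaps: 61, 62, 61, 61, 60 days — not constant. Every event is on the 15th of the month.
Pattern: the 15th of every 2 months.
Next: May 2008 → May 15 2008.
July 2008: Jul 15 2008.
Next: September 2008 → Sep 15 2008.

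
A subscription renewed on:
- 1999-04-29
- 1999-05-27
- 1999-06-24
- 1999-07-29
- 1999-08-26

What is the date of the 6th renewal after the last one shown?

Every date is a Thursday; gaps 28, 28, 35, 28 days.
Each is the last Thursday of its month (at least one falls on the 29th or later, ruling out '4th Thursday').
Last Thursday of September 1999: 1999-09-30.
Last Thursday of October 1999: 1999-10-28.
Last Thursday of November 1999: 1999-11-25.
Last Thursday of December 1999: 1999-12-30.
January 2000 ends with Thursday 2000-01-27.
Last Thursday of February 2000: 2000-02-24.

2000-02-24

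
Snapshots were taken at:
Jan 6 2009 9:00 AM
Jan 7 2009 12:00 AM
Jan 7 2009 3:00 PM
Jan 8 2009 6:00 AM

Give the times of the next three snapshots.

Spacing: 15, 15, 15 h — constant 15 h.
Jan 8 2009 6:00 AM + 15 h = Jan 8 2009 9:00 PM.
Jan 8 2009 9:00 PM + 15 h = Jan 9 2009 12:00 PM.
Jan 9 2009 12:00 PM + 15 h = Jan 10 2009 3:00 AM.

Jan 8 2009 9:00 PM, Jan 9 2009 12:00 PM, Jan 10 2009 3:00 AM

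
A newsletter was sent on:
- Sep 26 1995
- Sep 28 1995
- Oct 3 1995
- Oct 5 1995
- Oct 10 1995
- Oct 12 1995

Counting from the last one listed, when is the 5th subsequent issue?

Oct 31 1995

Gaps: 2, 5, 2, 5, 2 days — not constant, but cyclic with period 2.
The events fall on every Tuesday and Thursday.
Next Tuesday: Oct 17 1995.
The following Thursday is Oct 19 1995.
Next Tuesday: Oct 24 1995.
The following Thursday is Oct 26 1995.
Next Tuesday: Oct 31 1995.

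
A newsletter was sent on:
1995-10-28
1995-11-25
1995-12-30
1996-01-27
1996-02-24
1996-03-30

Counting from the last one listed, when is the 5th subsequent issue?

These are Saturdays with 28, 35, 28, 28, 35-day gaps.
Each is the final Saturday of its month — 1995-12-30 is past the 28th, so '4th Saturday' doesn't fit.
Last Saturday of April 1996: 1996-04-27.
May 1996 ends with Saturday 1996-05-25.
Last Saturday of June 1996: 1996-06-29.
Last Saturday of July 1996: 1996-07-27.
Last Saturday of August 1996: 1996-08-31.

1996-08-31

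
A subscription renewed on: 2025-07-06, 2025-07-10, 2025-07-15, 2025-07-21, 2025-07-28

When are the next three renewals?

The spacing grows by 1 each time: 4, 5, 6, 7 days.
Next gap: 8 days. 2025-07-28 + 8 days = 2025-08-05.
Next gap: 9 days. 2025-08-05 + 9 days = 2025-08-14.
Next gap: 10 days. 2025-08-14 + 10 days = 2025-08-24.

2025-08-05, 2025-08-14, 2025-08-24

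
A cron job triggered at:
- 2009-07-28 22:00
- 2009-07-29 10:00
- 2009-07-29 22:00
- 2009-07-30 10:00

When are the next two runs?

Spacing: 12, 12, 12 h — constant 12 h.
2009-07-30 10:00 + 12 h = 2009-07-30 22:00.
2009-07-30 22:00 + 12 h = 2009-07-31 10:00.

2009-07-30 22:00, 2009-07-31 10:00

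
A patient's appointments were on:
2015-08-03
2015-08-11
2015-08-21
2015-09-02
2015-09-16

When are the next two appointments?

2015-10-02, 2015-10-20

The spacing grows by 2 each time: 8, 10, 12, 14 days.
Next gap: 16 days. 2015-09-16 + 16 days = 2015-10-02.
Next gap: 18 days. 2015-10-02 + 18 days = 2015-10-20.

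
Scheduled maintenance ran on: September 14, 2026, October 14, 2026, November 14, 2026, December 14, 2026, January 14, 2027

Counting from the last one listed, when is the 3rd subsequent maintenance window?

April 14, 2027

Gaps: 30, 31, 30, 31 days — not constant. Every event is on the 14th of the month.
Pattern: the 14th of each month.
February 2027: February 14, 2027.
Next: March 2027 → March 14, 2027.
April 2027: April 14, 2027.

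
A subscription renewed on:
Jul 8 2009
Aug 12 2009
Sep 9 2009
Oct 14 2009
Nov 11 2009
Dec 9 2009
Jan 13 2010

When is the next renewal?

Feb 10 2010

All dates are Wednesdays, 35, 28, 35, 28, 28, 35 days apart.
Specifically, the 2nd Wednesday of each month.
February 2010 — 2nd Wednesday is Feb 10 2010.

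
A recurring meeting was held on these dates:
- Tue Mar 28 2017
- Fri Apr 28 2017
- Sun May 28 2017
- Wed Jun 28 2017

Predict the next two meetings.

The day-of-month is always 28 (31, 30, 31 days between events).
So this recurs on the 28th of each month.
July 2017: Fri Jul 28 2017.
Next: August 2017 → Mon Aug 28 2017.

Fri Jul 28 2017, Mon Aug 28 2017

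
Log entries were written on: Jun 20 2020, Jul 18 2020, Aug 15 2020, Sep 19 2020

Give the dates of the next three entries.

Oct 17 2020, Nov 21 2020, Dec 19 2020

These are Saturdays at 28- or 35-day spacing (28, 28, 35).
The pattern: 3rd Saturday of the month.
3rd Saturday of October 2020: Oct 17 2020.
November 2020 — 3rd Saturday is Nov 21 2020.
December 2020 — 3rd Saturday is Dec 19 2020.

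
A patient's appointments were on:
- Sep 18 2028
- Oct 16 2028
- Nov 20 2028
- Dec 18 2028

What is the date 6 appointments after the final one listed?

Jun 18 2029

Gaps: 28, 35, 28 days — a mix of 28 and 35. Every date is a Monday.
Each is the 3rd Monday of its month.
3rd Monday of January 2029: Jan 15 2029.
February 2029 — 3rd Monday is Feb 19 2029.
3rd Monday of March 2029: Mar 19 2029.
3rd Monday of April 2029: Apr 16 2029.
May 2029 — 3rd Monday is May 21 2029.
June 2029 — 3rd Monday is Jun 18 2029.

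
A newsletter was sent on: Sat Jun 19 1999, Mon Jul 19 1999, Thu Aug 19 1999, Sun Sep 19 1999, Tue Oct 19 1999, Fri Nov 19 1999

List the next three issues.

The day-of-month is always 19 (30, 31, 31, 30, 31 days between events).
So this recurs on the 19th of each month.
Next: December 1999 → Sun Dec 19 1999.
Next: January 2000 → Wed Jan 19 2000.
Next: February 2000 → Sat Feb 19 2000.

Sun Dec 19 1999, Wed Jan 19 2000, Sat Feb 19 2000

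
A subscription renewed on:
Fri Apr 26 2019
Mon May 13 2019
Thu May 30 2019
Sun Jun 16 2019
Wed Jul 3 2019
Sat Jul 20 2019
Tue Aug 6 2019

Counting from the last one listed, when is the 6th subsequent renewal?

Sat Nov 16 2019

The spacing is 17, 17, 17, 17, 17, 17 days — always 17 days.
Tue Aug 6 2019 + 17 days = Fri Aug 23 2019.
Fri Aug 23 2019 + 17 days = Mon Sep 9 2019.
Mon Sep 9 2019 + 17 days = Thu Sep 26 2019.
Thu Sep 26 2019 + 17 days = Sun Oct 13 2019.
Sun Oct 13 2019 + 17 days = Wed Oct 30 2019.
Wed Oct 30 2019 + 17 days = Sat Nov 16 2019.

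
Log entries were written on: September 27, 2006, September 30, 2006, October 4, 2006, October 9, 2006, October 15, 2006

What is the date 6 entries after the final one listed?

December 11, 2006

Intervals are 3, 4, 5, 6 days — an arithmetic progression with common difference 1.
Next gap: 7 days. October 15, 2006 + 7 days = October 22, 2006.
Next gap: 8 days. October 22, 2006 + 8 days = October 30, 2006.
Next gap: 9 days. October 30, 2006 + 9 days = November 8, 2006.
Next gap: 10 days. November 8, 2006 + 10 days = November 18, 2006.
Next gap: 11 days. November 18, 2006 + 11 days = November 29, 2006.
Next gap: 12 days. November 29, 2006 + 12 days = December 11, 2006.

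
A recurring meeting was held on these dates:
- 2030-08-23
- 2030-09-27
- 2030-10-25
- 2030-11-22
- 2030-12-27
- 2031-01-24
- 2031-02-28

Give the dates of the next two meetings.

These are Fridays at 28- or 35-day spacing (35, 28, 28, 35, 28, 35).
The pattern: 4th Friday of the month.
4th Friday of March 2031: 2031-03-28.
4th Friday of April 2031: 2031-04-25.

2031-03-28, 2031-04-25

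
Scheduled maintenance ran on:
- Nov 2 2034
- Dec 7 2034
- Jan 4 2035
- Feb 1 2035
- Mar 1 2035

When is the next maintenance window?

Apr 5 2035

These are Thursdays at 28- or 35-day spacing (35, 28, 28, 28).
The pattern: 1st Thursday of the month.
1st Thursday of April 2035: Apr 5 2035.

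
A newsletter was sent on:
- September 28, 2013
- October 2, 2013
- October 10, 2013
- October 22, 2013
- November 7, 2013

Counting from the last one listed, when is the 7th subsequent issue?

Gaps: 4, 8, 12, 16 days — each gap is 4 larger than the previous one.
Next gap: 20 days. November 7, 2013 + 20 days = November 27, 2013.
Next gap: 24 days. November 27, 2013 + 24 days = December 21, 2013.
Next gap: 28 days. December 21, 2013 + 28 days = January 18, 2014.
Next gap: 32 days. January 18, 2014 + 32 days = February 19, 2014.
Next gap: 36 days. February 19, 2014 + 36 days = March 27, 2014.
Next gap: 40 days. March 27, 2014 + 40 days = May 6, 2014.
Next gap: 44 days. May 6, 2014 + 44 days = June 19, 2014.

June 19, 2014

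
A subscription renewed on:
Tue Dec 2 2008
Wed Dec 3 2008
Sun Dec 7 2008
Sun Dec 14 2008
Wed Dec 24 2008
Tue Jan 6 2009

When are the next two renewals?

Intervals are 1, 4, 7, 10, 13 days — an arithmetic progression with common difference 3.
Next gap: 16 days. Tue Jan 6 2009 + 16 days = Thu Jan 22 2009.
Next gap: 19 days. Thu Jan 22 2009 + 19 days = Tue Feb 10 2009.

Thu Jan 22 2009, Tue Feb 10 2009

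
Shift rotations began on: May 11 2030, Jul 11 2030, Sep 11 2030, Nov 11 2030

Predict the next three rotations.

Jan 11 2031, Mar 11 2031, May 11 2031

The day-of-month is always 11 (61, 62, 61 days between events).
So this recurs on the 11th of every 2 months.
Next: January 2031 → Jan 11 2031.
Next: March 2031 → Mar 11 2031.
Next: May 2031 → May 11 2031.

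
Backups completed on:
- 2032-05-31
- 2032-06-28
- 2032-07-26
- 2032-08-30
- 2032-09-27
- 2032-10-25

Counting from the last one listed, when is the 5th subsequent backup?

2033-03-28

These are Mondays with 28, 28, 35, 28, 28-day gaps.
Each is the final Monday of its month — 2032-05-31 is past the 28th, so '4th Monday' doesn't fit.
Last Monday of November 2032: 2032-11-29.
Last Monday of December 2032: 2032-12-27.
January 2033 ends with Monday 2033-01-31.
February 2033 ends with Monday 2033-02-28.
March 2033 ends with Monday 2033-03-28.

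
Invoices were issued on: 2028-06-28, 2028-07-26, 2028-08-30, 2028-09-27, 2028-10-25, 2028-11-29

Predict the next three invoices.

Every date is a Wednesday; gaps 28, 35, 28, 28, 35 days.
Each is the last Wednesday of its month (at least one falls on the 29th or later, ruling out '4th Wednesday').
Last Wednesday of December 2028: 2028-12-27.
Last Wednesday of January 2029: 2029-01-31.
February 2029 ends with Wednesday 2029-02-28.

2028-12-27, 2029-01-31, 2029-02-28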